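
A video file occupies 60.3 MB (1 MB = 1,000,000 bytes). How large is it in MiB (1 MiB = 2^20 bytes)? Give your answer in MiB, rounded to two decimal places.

57.51 MiB

60.3 MB = 60.3 × 10^6 bytes = 60,300,000 bytes
1 MiB = 1,048,576 bytes
60,300,000 / 1,048,576 = 57.51 MiB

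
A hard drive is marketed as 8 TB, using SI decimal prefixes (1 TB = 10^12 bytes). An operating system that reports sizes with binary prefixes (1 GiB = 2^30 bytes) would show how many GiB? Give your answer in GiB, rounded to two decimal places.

7,450.58 GiB

8 TB × 1,000,000,000,000 bytes/TB = 8,000,000,000,000 bytes
1 GiB = 1,073,741,824 bytes
8,000,000,000,000 / 1,073,741,824 = 7,450.58 GiB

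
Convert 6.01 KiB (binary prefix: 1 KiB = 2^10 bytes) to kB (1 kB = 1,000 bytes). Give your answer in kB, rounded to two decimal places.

6.01 KiB × 1,024 bytes/KiB = 6,154.24 bytes
1 kB = 1,000 bytes
6,154.24 / 1,000 = 6.15 kB

6.15 kB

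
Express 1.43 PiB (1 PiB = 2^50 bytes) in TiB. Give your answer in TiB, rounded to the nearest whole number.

1,464 TiB

1.43 PiB = 1.43 × 2^50 bytes = 1,610,036,866,784,952.32 bytes
1 TiB = 2^40 bytes = 1,099,511,627,776 bytes
1,610,036,866,784,952.32 / 1,099,511,627,776 = 1,464 TiB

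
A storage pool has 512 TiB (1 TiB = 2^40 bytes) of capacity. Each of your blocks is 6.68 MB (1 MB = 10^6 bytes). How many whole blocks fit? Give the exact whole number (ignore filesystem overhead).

Capacity: 512 TiB = 562,949,953,421,312 bytes
Per item: 6.68 MB = 6,680,000 bytes
⌊562,949,953,421,312 / 6,680,000⌋ = 84,273,945

84,273,945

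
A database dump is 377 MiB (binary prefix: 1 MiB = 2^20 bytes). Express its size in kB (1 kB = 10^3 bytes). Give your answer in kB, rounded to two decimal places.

377 MiB = 377 × 2^20 bytes = 395,313,152 bytes
1 kB = 1,000 bytes
395,313,152 / 1,000 = 395,313.15 kB

395,313.15 kB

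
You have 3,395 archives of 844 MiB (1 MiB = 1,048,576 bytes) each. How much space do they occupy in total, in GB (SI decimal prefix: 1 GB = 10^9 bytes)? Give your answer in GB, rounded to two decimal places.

3,004.57 GB

Total = 3,395 × 844 MiB = 2,865,380 MiB
= 2,865,380 × 1,048,576 bytes = 3,004,568,698,880 bytes
1 GB = 1,000,000,000 bytes
3,004,568,698,880 / 1,000,000,000 = 3,004.57 GB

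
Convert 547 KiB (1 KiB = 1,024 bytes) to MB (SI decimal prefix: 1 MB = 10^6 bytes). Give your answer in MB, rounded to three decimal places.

0.560 MB

547 KiB × 1,024 bytes/KiB = 560,128 bytes
1 MB = 1,000,000 bytes
560,128 / 1,000,000 = 0.560 MB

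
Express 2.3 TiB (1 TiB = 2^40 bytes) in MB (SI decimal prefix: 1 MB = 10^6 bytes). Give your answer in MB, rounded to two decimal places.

2.3 TiB = 2.3 × 2^40 bytes = 2,528,876,743,884.8 bytes
1 MB = 1,000,000 bytes
2,528,876,743,884.8 / 1,000,000 = 2,528,876.74 MB

2,528,876.74 MB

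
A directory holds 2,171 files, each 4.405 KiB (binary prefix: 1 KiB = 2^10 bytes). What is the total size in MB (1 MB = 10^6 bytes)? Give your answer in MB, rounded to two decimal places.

Total = 2,171 × 4.405 KiB = 9563.255 KiB
= 9563.255 × 1,024 bytes = 9,792,773.12 bytes
1 MB = 1,000,000 bytes
9,792,773.12 / 1,000,000 = 9.79 MB

9.79 MB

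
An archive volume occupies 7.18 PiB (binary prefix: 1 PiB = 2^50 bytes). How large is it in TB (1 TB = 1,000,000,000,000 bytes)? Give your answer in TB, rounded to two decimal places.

7.18 PiB × 1,125,899,906,842,624 bytes/PiB = 8,083,961,331,130,040.32 bytes
1 TB = 1,000,000,000,000 bytes
8,083,961,331,130,040.32 / 1,000,000,000,000 = 8,083.96 TB

8,083.96 TB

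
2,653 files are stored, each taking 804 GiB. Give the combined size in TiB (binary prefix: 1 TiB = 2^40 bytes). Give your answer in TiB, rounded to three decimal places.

2,083.020 TiB

Total = 2,653 × 804 GiB = 2,133,012 GiB
= 2,133,012 × 1,073,741,824 bytes = 2,290,304,195,493,888 bytes
1 TiB = 1,099,511,627,776 bytes
2,290,304,195,493,888 / 1,099,511,627,776 = 2,083.020 TiB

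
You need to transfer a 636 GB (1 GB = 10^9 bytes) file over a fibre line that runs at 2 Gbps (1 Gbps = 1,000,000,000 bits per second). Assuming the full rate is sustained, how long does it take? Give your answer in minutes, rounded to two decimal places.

636 GB = 636,000,000,000 bytes = 5,088,000,000,000 bits
2 Gbps = 2,000,000,000 bits/s
time = 5,088,000,000,000 / 2,000,000,000 = 2,544.000 s
2,544.000 s / 60 = 42.40 minutes

42.40 minutes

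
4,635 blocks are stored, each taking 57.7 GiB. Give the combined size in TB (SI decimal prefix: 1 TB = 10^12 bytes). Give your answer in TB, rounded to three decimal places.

287.161 TB

Total = 4,635 × 57.7 GiB = 267439.5 GiB
= 267439.5 × 1,073,741,824 bytes = 287,160,976,539,648 bytes
1 TB = 1,000,000,000,000 bytes
287,160,976,539,648 / 1,000,000,000,000 = 287.161 TB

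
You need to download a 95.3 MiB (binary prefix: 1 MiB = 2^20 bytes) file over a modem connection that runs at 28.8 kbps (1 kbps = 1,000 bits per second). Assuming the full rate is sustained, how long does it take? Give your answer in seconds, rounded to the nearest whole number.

27,758 seconds

95.3 MiB = 99,929,292.8 bytes = 799,434,342.4 bits
28.8 kbps = 28,800 bits/s
time = 799,434,342.4 / 28,800 = 27,758 s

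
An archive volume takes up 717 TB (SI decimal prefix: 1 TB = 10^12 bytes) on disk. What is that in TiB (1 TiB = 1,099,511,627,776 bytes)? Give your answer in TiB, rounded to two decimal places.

652.11 TiB

717 TB = 717 × 10^12 bytes = 717,000,000,000,000 bytes
1 TiB = 1,099,511,627,776 bytes
717,000,000,000,000 / 1,099,511,627,776 = 652.11 TiB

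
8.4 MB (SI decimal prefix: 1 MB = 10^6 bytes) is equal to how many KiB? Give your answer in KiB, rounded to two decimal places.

8.4 MB × 1,000,000 bytes/MB = 8,400,000 bytes
1 KiB = 2^10 bytes = 1,024 bytes
8,400,000 / 1,024 = 8,203.13 KiB

8,203.13 KiB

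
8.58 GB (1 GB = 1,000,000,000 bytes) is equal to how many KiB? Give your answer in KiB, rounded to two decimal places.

8.58 GB = 8.58 × 10^9 bytes = 8,580,000,000 bytes
1 KiB = 2^10 bytes = 1,024 bytes
8,580,000,000 / 1,024 = 8,378,906.25 KiB

8,378,906.25 KiB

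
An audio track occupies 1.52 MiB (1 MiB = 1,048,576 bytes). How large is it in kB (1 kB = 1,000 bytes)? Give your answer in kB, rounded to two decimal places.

1,593.84 kB

1.52 MiB = 1.52 × 2^20 bytes = 1,593,835.52 bytes
1 kB = 1,000 bytes
1,593,835.52 / 1,000 = 1,593.84 kB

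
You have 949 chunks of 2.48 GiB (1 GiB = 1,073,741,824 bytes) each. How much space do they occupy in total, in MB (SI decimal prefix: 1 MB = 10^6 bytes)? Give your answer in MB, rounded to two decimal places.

2,527,072.86 MB

Total = 949 × 2.48 GiB = 2353.52 GiB
= 2353.52 × 1,073,741,824 bytes = 2,527,072,857,620.48 bytes
1 MB = 1,000,000 bytes
2,527,072,857,620.48 / 1,000,000 = 2,527,072.86 MB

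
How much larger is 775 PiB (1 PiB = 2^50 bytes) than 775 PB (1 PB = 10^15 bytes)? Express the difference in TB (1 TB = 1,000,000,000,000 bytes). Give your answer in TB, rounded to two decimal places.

97,572.43 TB

775 PiB = 775 × 1,125,899,906,842,624 = 872,572,427,803,033,600 bytes
775 PB = 775 × 1,000,000,000,000,000 = 775,000,000,000,000,000 bytes
difference = 97,572,427,803,033,600 bytes
97,572,427,803,033,600 / 1,000,000,000,000 = 97,572.43 TB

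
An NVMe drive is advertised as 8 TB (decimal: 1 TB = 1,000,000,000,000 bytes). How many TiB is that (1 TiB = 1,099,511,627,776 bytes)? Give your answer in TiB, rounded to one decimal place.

8 TB = 8 × 10^12 bytes = 8,000,000,000,000 bytes
1 TiB = 2^40 bytes = 1,099,511,627,776 bytes
8,000,000,000,000 / 1,099,511,627,776 = 7.3 TiB

7.3 TiB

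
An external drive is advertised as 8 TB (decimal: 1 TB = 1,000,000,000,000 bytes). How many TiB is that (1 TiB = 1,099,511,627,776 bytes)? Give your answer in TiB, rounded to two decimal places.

8 TB × 1,000,000,000,000 bytes/TB = 8,000,000,000,000 bytes
1 TiB = 1,099,511,627,776 bytes
8,000,000,000,000 / 1,099,511,627,776 = 7.28 TiB

7.28 TiB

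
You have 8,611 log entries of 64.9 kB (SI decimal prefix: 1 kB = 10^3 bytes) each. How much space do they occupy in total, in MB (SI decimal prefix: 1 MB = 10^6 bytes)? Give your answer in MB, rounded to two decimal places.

558.85 MB

Total = 8,611 × 64.9 kB = 558853.9 kB
= 558853.9 × 1,000 bytes = 558,853,900 bytes
1 MB = 1,000,000 bytes
558,853,900 / 1,000,000 = 558.85 MB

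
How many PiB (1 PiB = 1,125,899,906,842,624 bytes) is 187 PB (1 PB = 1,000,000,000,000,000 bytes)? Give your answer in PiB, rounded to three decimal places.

187 PB × 1,000,000,000,000,000 bytes/PB = 187,000,000,000,000,000 bytes
1 PiB = 2^50 bytes = 1,125,899,906,842,624 bytes
187,000,000,000,000,000 / 1,125,899,906,842,624 = 166.089 PiB

166.089 PiB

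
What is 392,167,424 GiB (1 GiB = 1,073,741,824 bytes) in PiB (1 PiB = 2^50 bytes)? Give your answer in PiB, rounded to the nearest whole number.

374 PiB

392,167,424 GiB = 392,167,424 × 2^30 bytes = 421,086,565,159,141,376 bytes
1 PiB = 1,125,899,906,842,624 bytes
421,086,565,159,141,376 / 1,125,899,906,842,624 = 374 PiB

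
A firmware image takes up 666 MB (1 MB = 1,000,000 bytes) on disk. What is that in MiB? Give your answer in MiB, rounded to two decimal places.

635.15 MiB

666 MB = 666 × 10^6 bytes = 666,000,000 bytes
1 MiB = 1,048,576 bytes
666,000,000 / 1,048,576 = 635.15 MiB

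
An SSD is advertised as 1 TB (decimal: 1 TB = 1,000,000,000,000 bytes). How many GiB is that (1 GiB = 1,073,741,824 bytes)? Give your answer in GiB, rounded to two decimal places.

931.32 GiB

1 TB = 1 × 10^12 bytes = 1,000,000,000,000 bytes
1 GiB = 1,073,741,824 bytes
1,000,000,000,000 / 1,073,741,824 = 931.32 GiB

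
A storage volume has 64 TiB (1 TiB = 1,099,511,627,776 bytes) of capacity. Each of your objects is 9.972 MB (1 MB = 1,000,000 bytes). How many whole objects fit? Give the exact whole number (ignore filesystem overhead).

7,056,632

Capacity: 64 TiB = 70,368,744,177,664 bytes
Per item: 9.972 MB = 9,972,000 bytes
⌊70,368,744,177,664 / 9,972,000⌋ = 7,056,632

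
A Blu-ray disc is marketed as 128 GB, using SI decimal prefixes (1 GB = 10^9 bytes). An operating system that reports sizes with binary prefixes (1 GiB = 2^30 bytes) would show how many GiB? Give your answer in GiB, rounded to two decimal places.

119.21 GiB

128 GB = 128 × 10^9 bytes = 128,000,000,000 bytes
1 GiB = 1,073,741,824 bytes
128,000,000,000 / 1,073,741,824 = 119.21 GiB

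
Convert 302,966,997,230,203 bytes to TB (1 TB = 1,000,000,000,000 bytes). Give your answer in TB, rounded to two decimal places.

302,966,997,230,203 bytes given.
1 TB = 10^12 bytes = 1,000,000,000,000 bytes
302,966,997,230,203 / 1,000,000,000,000 = 302.97 TB

302.97 TB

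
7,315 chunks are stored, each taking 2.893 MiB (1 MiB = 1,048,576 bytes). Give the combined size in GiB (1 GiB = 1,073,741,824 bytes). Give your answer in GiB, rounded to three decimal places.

20.666 GiB

Total = 7,315 × 2.893 MiB = 21162.295 MiB
= 21162.295 × 1,048,576 bytes = 22,190,274,641.92 bytes
1 GiB = 1,073,741,824 bytes
22,190,274,641.92 / 1,073,741,824 = 20.666 GiB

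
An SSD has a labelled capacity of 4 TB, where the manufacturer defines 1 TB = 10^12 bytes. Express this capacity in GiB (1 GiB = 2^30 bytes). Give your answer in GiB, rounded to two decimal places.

4 TB = 4 × 10^12 bytes = 4,000,000,000,000 bytes
1 GiB = 1,073,741,824 bytes
4,000,000,000,000 / 1,073,741,824 = 3,725.29 GiB

3,725.29 GiB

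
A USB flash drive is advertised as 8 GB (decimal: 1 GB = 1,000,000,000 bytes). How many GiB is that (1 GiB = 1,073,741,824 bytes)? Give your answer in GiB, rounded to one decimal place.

7.5 GiB

8 GB = 8 × 10^9 bytes = 8,000,000,000 bytes
1 GiB = 1,073,741,824 bytes
8,000,000,000 / 1,073,741,824 = 7.5 GiB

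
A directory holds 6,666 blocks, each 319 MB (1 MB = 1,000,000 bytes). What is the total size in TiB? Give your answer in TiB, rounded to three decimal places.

1.934 TiB

Total = 6,666 × 319 MB = 2,126,454 MB
= 2,126,454 × 1,000,000 bytes = 2,126,454,000,000 bytes
1 TiB = 1,099,511,627,776 bytes
2,126,454,000,000 / 1,099,511,627,776 = 1.934 TiB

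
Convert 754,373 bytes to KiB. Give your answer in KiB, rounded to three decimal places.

754,373 bytes given.
1 KiB = 2^10 bytes = 1,024 bytes
754,373 / 1,024 = 736.692 KiB

736.692 KiB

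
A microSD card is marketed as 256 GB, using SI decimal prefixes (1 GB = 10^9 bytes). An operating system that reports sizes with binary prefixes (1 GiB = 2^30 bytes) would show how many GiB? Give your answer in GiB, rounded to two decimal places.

256 GB = 256 × 10^9 bytes = 256,000,000,000 bytes
1 GiB = 1,073,741,824 bytes
256,000,000,000 / 1,073,741,824 = 238.42 GiB

238.42 GiB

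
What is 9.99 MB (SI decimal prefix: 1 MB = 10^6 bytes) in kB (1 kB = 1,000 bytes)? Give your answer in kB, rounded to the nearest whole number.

9,990 kB

9.99 MB = 9.99 × 10^6 bytes = 9,990,000 bytes
1 kB = 1,000 bytes
9,990,000 / 1,000 = 9,990 kB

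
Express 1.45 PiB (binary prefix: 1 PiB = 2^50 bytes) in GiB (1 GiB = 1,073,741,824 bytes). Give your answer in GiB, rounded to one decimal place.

1.45 PiB × 1,125,899,906,842,624 bytes/PiB = 1,632,554,864,921,804.8 bytes
1 GiB = 2^30 bytes = 1,073,741,824 bytes
1,632,554,864,921,804.8 / 1,073,741,824 = 1,520,435.2 GiB

1,520,435.2 GiB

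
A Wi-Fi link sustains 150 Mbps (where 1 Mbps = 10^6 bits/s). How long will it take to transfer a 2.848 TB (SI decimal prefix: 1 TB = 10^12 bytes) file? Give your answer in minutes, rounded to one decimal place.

2,531.6 minutes

2.848 TB = 2,848,000,000,000 bytes = 22,784,000,000,000 bits
150 Mbps = 150,000,000 bits/s
time = 22,784,000,000,000 / 150,000,000 = 151,893.33 s
151,893.33 s / 60 = 2,531.6 minutes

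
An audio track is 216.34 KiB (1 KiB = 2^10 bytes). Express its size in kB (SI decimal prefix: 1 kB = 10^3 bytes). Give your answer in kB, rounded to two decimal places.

216.34 KiB × 1,024 bytes/KiB = 221,532.16 bytes
1 kB = 10^3 bytes = 1,000 bytes
221,532.16 / 1,000 = 221.53 kB

221.53 kB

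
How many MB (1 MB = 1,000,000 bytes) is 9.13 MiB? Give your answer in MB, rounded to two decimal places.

9.57 MB

9.13 MiB = 9.13 × 2^20 bytes = 9,573,498.88 bytes
1 MB = 10^6 bytes = 1,000,000 bytes
9,573,498.88 / 1,000,000 = 9.57 MB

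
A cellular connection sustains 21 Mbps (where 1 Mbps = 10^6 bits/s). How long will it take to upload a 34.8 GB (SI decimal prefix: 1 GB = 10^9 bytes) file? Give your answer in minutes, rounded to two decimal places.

34.8 GB = 34,800,000,000 bytes = 278,400,000,000 bits
21 Mbps = 21,000,000 bits/s
time = 278,400,000,000 / 21,000,000 = 13,257.143 s
13,257.143 s / 60 = 220.95 minutes

220.95 minutes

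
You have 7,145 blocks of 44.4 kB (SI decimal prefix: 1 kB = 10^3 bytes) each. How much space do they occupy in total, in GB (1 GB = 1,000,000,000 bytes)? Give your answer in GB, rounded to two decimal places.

0.32 GB

Total = 7,145 × 44.4 kB = 317,238 kB
= 317,238 × 1,000 bytes = 317,238,000 bytes
1 GB = 1,000,000,000 bytes
317,238,000 / 1,000,000,000 = 0.32 GB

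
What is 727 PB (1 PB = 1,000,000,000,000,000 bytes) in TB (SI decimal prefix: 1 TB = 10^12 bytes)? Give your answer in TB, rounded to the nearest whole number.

727 PB = 727 × 10^15 bytes = 727,000,000,000,000,000 bytes
1 TB = 10^12 bytes = 1,000,000,000,000 bytes
727,000,000,000,000,000 / 1,000,000,000,000 = 727,000 TB

727,000 TB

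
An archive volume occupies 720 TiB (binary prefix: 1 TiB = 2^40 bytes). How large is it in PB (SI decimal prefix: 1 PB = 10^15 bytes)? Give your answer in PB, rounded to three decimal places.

0.792 PB

720 TiB × 1,099,511,627,776 bytes/TiB = 791,648,371,998,720 bytes
1 PB = 1,000,000,000,000,000 bytes
791,648,371,998,720 / 1,000,000,000,000,000 = 0.792 PB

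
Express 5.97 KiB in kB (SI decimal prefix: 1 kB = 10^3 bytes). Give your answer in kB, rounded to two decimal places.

5.97 KiB = 5.97 × 2^10 bytes = 6,113.28 bytes
1 kB = 10^3 bytes = 1,000 bytes
6,113.28 / 1,000 = 6.11 kB

6.11 kB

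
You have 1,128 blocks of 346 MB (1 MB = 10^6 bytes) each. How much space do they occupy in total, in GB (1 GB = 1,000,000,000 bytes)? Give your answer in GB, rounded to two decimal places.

Total = 1,128 × 346 MB = 390,288 MB
= 390,288 × 1,000,000 bytes = 390,288,000,000 bytes
1 GB = 1,000,000,000 bytes
390,288,000,000 / 1,000,000,000 = 390.29 GB

390.29 GB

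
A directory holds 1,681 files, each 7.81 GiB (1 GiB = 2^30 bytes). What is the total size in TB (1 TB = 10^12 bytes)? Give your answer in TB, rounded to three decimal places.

Total = 1,681 × 7.81 GiB = 13128.61 GiB
= 13128.61 × 1,073,741,824 bytes = 14,096,737,647,984.64 bytes
1 TB = 1,000,000,000,000 bytes
14,096,737,647,984.64 / 1,000,000,000,000 = 14.097 TB

14.097 TB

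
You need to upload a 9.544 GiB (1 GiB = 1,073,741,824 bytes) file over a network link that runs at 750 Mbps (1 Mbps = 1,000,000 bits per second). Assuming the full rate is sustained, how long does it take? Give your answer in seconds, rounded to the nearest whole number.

109 seconds

9.544 GiB = 10,247,791,968.256 bytes = 81,982,335,746.048 bits
750 Mbps = 750,000,000 bits/s
time = 81,982,335,746.048 / 750,000,000 = 109 s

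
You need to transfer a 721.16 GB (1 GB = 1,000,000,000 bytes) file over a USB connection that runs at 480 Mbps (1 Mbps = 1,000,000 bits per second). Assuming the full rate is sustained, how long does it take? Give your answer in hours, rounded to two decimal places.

721.16 GB = 721,160,000,000 bytes = 5,769,280,000,000 bits
480 Mbps = 480,000,000 bits/s
time = 5,769,280,000,000 / 480,000,000 = 12,019.3333 s
12,019.3333 s / 3600 = 3.34 hours

3.34 hours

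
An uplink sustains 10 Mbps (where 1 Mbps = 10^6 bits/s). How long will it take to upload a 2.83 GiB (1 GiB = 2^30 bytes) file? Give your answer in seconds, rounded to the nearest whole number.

2.83 GiB = 3,038,689,361.92 bytes = 24,309,514,895.36 bits
10 Mbps = 10,000,000 bits/s
time = 24,309,514,895.36 / 10,000,000 = 2,431 s

2,431 seconds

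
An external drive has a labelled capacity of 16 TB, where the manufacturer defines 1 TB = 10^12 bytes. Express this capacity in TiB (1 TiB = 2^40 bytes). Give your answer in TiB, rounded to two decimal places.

16 TB × 1,000,000,000,000 bytes/TB = 16,000,000,000,000 bytes
1 TiB = 2^40 bytes = 1,099,511,627,776 bytes
16,000,000,000,000 / 1,099,511,627,776 = 14.55 TiB

14.55 TiB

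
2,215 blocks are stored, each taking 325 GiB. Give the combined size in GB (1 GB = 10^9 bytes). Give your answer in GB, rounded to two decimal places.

Total = 2,215 × 325 GiB = 719,875 GiB
= 719,875 × 1,073,741,824 bytes = 772,959,895,552,000 bytes
1 GB = 1,000,000,000 bytes
772,959,895,552,000 / 1,000,000,000 = 772,959.90 GB

772,959.90 GB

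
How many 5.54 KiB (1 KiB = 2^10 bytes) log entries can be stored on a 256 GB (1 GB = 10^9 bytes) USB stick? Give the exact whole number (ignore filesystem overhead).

Capacity: 256 GB = 256,000,000,000 bytes
Per item: 5.54 KiB = 5,672.96 bytes
⌊256,000,000,000 / 5,672.96⌋ = 45,126,353

45,126,353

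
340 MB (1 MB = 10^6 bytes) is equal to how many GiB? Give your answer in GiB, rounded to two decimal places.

0.32 GiB

340 MB = 340 × 10^6 bytes = 340,000,000 bytes
1 GiB = 2^30 bytes = 1,073,741,824 bytes
340,000,000 / 1,073,741,824 = 0.32 GiB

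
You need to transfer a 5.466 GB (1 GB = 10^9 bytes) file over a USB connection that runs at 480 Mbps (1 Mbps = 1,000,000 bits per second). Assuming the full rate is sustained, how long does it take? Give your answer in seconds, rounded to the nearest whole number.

5.466 GB = 5,466,000,000 bytes = 43,728,000,000 bits
480 Mbps = 480,000,000 bits/s
time = 43,728,000,000 / 480,000,000 = 91 s

91 seconds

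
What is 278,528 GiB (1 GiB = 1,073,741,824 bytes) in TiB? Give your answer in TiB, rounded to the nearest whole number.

278,528 GiB = 278,528 × 2^30 bytes = 299,067,162,755,072 bytes
1 TiB = 1,099,511,627,776 bytes
299,067,162,755,072 / 1,099,511,627,776 = 272 TiB

272 TiB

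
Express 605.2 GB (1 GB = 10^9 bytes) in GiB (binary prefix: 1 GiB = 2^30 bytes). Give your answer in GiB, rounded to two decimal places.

563.64 GiB

605.2 GB × 1,000,000,000 bytes/GB = 605,200,000,000 bytes
1 GiB = 2^30 bytes = 1,073,741,824 bytes
605,200,000,000 / 1,073,741,824 = 563.64 GiB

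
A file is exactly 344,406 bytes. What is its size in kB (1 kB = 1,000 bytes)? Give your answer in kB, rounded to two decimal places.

344,406 bytes given.
1 kB = 10^3 bytes = 1,000 bytes
344,406 / 1,000 = 344.41 kB

344.41 kB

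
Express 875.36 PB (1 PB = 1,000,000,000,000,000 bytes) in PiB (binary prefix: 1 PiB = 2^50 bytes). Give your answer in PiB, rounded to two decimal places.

875.36 PB = 875.36 × 10^15 bytes = 875,360,000,000,000,000 bytes
1 PiB = 2^50 bytes = 1,125,899,906,842,624 bytes
875,360,000,000,000,000 / 1,125,899,906,842,624 = 777.48 PiB

777.48 PiB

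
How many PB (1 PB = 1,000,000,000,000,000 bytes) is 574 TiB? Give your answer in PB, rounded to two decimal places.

0.63 PB

574 TiB = 574 × 2^40 bytes = 631,119,674,343,424 bytes
1 PB = 10^15 bytes = 1,000,000,000,000,000 bytes
631,119,674,343,424 / 1,000,000,000,000,000 = 0.63 PB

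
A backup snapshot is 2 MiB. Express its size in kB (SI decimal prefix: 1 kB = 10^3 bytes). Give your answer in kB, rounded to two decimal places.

2 MiB = 2 × 2^20 bytes = 2,097,152 bytes
1 kB = 10^3 bytes = 1,000 bytes
2,097,152 / 1,000 = 2,097.15 kB

2,097.15 kB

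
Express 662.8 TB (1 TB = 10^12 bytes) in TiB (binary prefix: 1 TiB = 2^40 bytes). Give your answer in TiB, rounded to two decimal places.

602.81 TiB

662.8 TB × 1,000,000,000,000 bytes/TB = 662,800,000,000,000 bytes
1 TiB = 2^40 bytes = 1,099,511,627,776 bytes
662,800,000,000,000 / 1,099,511,627,776 = 602.81 TiB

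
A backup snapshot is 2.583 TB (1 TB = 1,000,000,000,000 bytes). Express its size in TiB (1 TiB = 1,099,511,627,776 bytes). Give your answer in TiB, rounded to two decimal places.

2.35 TiB

2.583 TB = 2.583 × 10^12 bytes = 2,583,000,000,000 bytes
1 TiB = 1,099,511,627,776 bytes
2,583,000,000,000 / 1,099,511,627,776 = 2.35 TiB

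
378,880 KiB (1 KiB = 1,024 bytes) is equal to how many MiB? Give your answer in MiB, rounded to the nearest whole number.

370 MiB

378,880 KiB = 378,880 × 2^10 bytes = 387,973,120 bytes
1 MiB = 2^20 bytes = 1,048,576 bytes
387,973,120 / 1,048,576 = 370 MiB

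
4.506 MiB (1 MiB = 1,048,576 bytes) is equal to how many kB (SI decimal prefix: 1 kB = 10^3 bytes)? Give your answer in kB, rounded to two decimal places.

4,724.88 kB

4.506 MiB × 1,048,576 bytes/MiB = 4,724,883.456 bytes
1 kB = 1,000 bytes
4,724,883.456 / 1,000 = 4,724.88 kB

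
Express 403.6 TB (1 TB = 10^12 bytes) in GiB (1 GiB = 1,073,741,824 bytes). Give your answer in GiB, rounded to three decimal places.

375,881.791 GiB

403.6 TB × 1,000,000,000,000 bytes/TB = 403,600,000,000,000 bytes
1 GiB = 1,073,741,824 bytes
403,600,000,000,000 / 1,073,741,824 = 375,881.791 GiB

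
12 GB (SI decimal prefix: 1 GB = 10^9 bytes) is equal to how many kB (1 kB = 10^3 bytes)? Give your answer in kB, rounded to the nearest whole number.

12,000,000 kB

12 GB = 12 × 10^9 bytes = 12,000,000,000 bytes
1 kB = 1,000 bytes
12,000,000,000 / 1,000 = 12,000,000 kB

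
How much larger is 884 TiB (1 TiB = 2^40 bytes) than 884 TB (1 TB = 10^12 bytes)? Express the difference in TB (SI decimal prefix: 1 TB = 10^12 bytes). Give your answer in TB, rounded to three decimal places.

884 TiB = 884 × 1,099,511,627,776 = 971,968,278,953,984 bytes
884 TB = 884 × 1,000,000,000,000 = 884,000,000,000,000 bytes
difference = 87,968,278,953,984 bytes
87,968,278,953,984 / 1,000,000,000,000 = 87.968 TB

87.968 TB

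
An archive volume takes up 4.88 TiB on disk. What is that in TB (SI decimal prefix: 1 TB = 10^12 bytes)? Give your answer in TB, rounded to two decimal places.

4.88 TiB = 4.88 × 2^40 bytes = 5,365,616,743,546.88 bytes
1 TB = 1,000,000,000,000 bytes
5,365,616,743,546.88 / 1,000,000,000,000 = 5.37 TB

5.37 TB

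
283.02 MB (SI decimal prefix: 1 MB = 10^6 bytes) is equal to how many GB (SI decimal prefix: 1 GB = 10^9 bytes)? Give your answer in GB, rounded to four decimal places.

283.02 MB = 283.02 × 10^6 bytes = 283,020,000 bytes
1 GB = 10^9 bytes = 1,000,000,000 bytes
283,020,000 / 1,000,000,000 = 0.2830 GB

0.2830 GB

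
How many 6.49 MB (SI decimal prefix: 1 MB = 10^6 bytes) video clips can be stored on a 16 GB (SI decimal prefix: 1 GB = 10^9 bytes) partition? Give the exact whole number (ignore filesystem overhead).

Capacity: 16 GB = 16,000,000,000 bytes
Per item: 6.49 MB = 6,490,000 bytes
⌊16,000,000,000 / 6,490,000⌋ = 2,465

2,465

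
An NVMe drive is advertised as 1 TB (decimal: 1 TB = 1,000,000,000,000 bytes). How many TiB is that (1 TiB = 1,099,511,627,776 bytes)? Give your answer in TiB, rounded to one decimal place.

1 TB = 1 × 10^12 bytes = 1,000,000,000,000 bytes
1 TiB = 2^40 bytes = 1,099,511,627,776 bytes
1,000,000,000,000 / 1,099,511,627,776 = 0.9 TiB

0.9 TiB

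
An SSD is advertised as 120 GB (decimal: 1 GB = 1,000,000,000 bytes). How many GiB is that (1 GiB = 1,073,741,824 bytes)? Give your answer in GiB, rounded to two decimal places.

120 GB × 1,000,000,000 bytes/GB = 120,000,000,000 bytes
1 GiB = 1,073,741,824 bytes
120,000,000,000 / 1,073,741,824 = 111.76 GiB

111.76 GiB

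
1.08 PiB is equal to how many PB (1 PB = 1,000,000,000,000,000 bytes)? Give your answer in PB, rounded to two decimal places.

1.08 PiB × 1,125,899,906,842,624 bytes/PiB = 1,215,971,899,390,033.92 bytes
1 PB = 1,000,000,000,000,000 bytes
1,215,971,899,390,033.92 / 1,000,000,000,000,000 = 1.22 PB

1.22 PB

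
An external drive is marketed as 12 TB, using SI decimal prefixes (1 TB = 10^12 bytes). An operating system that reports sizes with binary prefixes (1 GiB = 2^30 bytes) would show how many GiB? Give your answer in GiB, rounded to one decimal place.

11,175.9 GiB

12 TB = 12 × 10^12 bytes = 12,000,000,000,000 bytes
1 GiB = 2^30 bytes = 1,073,741,824 bytes
12,000,000,000,000 / 1,073,741,824 = 11,175.9 GiB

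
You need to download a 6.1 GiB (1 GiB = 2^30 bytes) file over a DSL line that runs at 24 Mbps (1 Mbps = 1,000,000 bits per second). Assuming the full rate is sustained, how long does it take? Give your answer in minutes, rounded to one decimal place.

6.1 GiB = 6,549,825,126.4 bytes = 52,398,601,011.2 bits
24 Mbps = 24,000,000 bits/s
time = 52,398,601,011.2 / 24,000,000 = 2,183.28 s
2,183.28 s / 60 = 36.4 minutes

36.4 minutes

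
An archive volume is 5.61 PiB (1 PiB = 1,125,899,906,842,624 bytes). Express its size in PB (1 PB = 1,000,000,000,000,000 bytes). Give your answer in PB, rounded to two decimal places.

5.61 PiB × 1,125,899,906,842,624 bytes/PiB = 6,316,298,477,387,120.64 bytes
1 PB = 10^15 bytes = 1,000,000,000,000,000 bytes
6,316,298,477,387,120.64 / 1,000,000,000,000,000 = 6.32 PB

6.32 PB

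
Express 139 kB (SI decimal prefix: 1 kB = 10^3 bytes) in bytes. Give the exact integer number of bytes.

139 × 1,000 = 139,000 bytes  (1 kB = 10^3 bytes)

139,000 bytes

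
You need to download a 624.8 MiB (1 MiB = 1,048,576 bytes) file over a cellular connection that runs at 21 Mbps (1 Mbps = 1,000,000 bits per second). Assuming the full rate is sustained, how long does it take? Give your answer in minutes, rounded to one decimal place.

4.2 minutes

624.8 MiB = 655,150,284.8 bytes = 5,241,202,278.4 bits
21 Mbps = 21,000,000 bits/s
time = 5,241,202,278.4 / 21,000,000 = 249.58 s
249.58 s / 60 = 4.2 minutes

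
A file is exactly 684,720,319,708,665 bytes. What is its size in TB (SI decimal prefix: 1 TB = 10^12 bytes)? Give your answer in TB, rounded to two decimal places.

684,720,319,708,665 bytes given.
1 TB = 1,000,000,000,000 bytes
684,720,319,708,665 / 1,000,000,000,000 = 684.72 TB

684.72 TB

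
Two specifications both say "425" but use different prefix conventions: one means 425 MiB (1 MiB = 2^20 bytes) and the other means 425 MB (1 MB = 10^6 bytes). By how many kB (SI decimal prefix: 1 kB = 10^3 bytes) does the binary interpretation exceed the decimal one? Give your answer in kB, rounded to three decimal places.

20,644.800 kB

425 MiB = 425 × 1,048,576 = 445,644,800 bytes
425 MB = 425 × 1,000,000 = 425,000,000 bytes
difference = 20,644,800 bytes
20,644,800 / 1,000 = 20,644.800 kB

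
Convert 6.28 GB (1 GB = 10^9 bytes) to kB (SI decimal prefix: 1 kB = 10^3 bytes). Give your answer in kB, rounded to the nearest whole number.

6.28 GB × 1,000,000,000 bytes/GB = 6,280,000,000 bytes
1 kB = 10^3 bytes = 1,000 bytes
6,280,000,000 / 1,000 = 6,280,000 kB

6,280,000 kB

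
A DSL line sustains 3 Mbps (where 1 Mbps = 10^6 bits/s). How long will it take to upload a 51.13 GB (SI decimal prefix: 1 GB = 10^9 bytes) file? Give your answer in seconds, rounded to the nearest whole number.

51.13 GB = 51,130,000,000 bytes = 409,040,000,000 bits
3 Mbps = 3,000,000 bits/s
time = 409,040,000,000 / 3,000,000 = 136,347 s

136,347 seconds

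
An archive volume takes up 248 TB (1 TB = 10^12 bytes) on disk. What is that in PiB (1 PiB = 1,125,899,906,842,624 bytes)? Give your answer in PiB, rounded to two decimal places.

248 TB = 248 × 10^12 bytes = 248,000,000,000,000 bytes
1 PiB = 2^50 bytes = 1,125,899,906,842,624 bytes
248,000,000,000,000 / 1,125,899,906,842,624 = 0.22 PiB

0.22 PiB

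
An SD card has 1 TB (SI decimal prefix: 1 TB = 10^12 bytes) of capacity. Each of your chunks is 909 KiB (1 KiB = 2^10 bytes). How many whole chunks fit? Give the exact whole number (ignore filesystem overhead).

1,074,326

Capacity: 1 TB = 1,000,000,000,000 bytes
Per item: 909 KiB = 930,816 bytes
⌊1,000,000,000,000 / 930,816⌋ = 1,074,326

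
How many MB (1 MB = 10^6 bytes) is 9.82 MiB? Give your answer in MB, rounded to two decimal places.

10.30 MB

9.82 MiB × 1,048,576 bytes/MiB = 10,297,016.32 bytes
1 MB = 10^6 bytes = 1,000,000 bytes
10,297,016.32 / 1,000,000 = 10.30 MB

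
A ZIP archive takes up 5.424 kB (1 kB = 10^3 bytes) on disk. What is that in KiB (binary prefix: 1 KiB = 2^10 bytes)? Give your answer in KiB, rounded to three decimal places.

5.297 KiB

5.424 kB = 5.424 × 10^3 bytes = 5,424 bytes
1 KiB = 1,024 bytes
5,424 / 1,024 = 5.297 KiB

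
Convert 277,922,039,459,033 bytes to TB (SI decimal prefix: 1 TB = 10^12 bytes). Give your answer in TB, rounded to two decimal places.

277,922,039,459,033 bytes given.
1 TB = 10^12 bytes = 1,000,000,000,000 bytes
277,922,039,459,033 / 1,000,000,000,000 = 277.92 TB

277.92 TB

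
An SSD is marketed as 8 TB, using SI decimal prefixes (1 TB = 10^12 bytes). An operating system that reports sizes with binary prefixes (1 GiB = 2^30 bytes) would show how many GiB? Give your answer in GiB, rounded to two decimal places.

7,450.58 GiB

8 TB × 1,000,000,000,000 bytes/TB = 8,000,000,000,000 bytes
1 GiB = 2^30 bytes = 1,073,741,824 bytes
8,000,000,000,000 / 1,073,741,824 = 7,450.58 GiB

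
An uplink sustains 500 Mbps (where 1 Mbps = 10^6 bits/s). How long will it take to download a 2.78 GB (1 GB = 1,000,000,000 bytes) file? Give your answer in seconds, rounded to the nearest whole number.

2.78 GB = 2,780,000,000 bytes = 22,240,000,000 bits
500 Mbps = 500,000,000 bits/s
time = 22,240,000,000 / 500,000,000 = 44 s

44 seconds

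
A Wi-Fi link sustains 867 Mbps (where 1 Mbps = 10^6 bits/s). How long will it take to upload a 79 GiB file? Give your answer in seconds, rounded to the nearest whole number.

783 seconds

79 GiB = 84,825,604,096 bytes = 678,604,832,768 bits
867 Mbps = 867,000,000 bits/s
time = 678,604,832,768 / 867,000,000 = 783 s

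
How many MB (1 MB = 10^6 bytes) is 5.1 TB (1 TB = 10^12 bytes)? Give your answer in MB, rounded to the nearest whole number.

5,100,000 MB

5.1 TB = 5.1 × 10^12 bytes = 5,100,000,000,000 bytes
1 MB = 1,000,000 bytes
5,100,000,000,000 / 1,000,000 = 5,100,000 MB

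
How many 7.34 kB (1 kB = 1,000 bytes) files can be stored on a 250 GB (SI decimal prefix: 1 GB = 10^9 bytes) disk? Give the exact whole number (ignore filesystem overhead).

34,059,945

Capacity: 250 GB = 250,000,000,000 bytes
Per item: 7.34 kB = 7,340 bytes
⌊250,000,000,000 / 7,340⌋ = 34,059,945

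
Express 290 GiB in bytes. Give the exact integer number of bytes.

311,385,128,960 bytes

290 × 1,073,741,824 = 311,385,128,960 bytes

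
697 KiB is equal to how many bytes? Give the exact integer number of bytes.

697 × 1,024 = 713,728 bytes  (1 KiB = 2^10 bytes)

713,728 bytes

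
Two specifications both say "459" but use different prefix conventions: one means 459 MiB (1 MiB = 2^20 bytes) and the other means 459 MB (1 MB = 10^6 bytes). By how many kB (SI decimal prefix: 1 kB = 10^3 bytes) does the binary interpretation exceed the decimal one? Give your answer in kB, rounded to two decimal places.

459 MiB = 459 × 1,048,576 = 481,296,384 bytes
459 MB = 459 × 1,000,000 = 459,000,000 bytes
difference = 22,296,384 bytes
22,296,384 / 1,000 = 22,296.38 kB

22,296.38 kB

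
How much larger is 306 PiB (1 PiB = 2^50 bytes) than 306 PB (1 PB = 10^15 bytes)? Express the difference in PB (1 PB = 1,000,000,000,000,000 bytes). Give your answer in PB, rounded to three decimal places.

38.525 PB

306 PiB = 306 × 1,125,899,906,842,624 = 344,525,371,493,842,944 bytes
306 PB = 306 × 1,000,000,000,000,000 = 306,000,000,000,000,000 bytes
difference = 38,525,371,493,842,944 bytes
38,525,371,493,842,944 / 1,000,000,000,000,000 = 38.525 PB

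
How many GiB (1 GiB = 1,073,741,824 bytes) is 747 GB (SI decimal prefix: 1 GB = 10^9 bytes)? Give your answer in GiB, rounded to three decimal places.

695.698 GiB

747 GB = 747 × 10^9 bytes = 747,000,000,000 bytes
1 GiB = 1,073,741,824 bytes
747,000,000,000 / 1,073,741,824 = 695.698 GiB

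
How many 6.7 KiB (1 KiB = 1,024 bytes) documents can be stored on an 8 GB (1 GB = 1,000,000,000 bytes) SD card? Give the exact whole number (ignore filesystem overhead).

1,166,044

Capacity: 8 GB = 8,000,000,000 bytes
Per item: 6.7 KiB = 6,860.8 bytes
⌊8,000,000,000 / 6,860.8⌋ = 1,166,044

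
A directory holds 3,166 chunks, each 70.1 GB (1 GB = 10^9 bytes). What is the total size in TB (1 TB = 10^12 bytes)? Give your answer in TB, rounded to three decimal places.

Total = 3,166 × 70.1 GB = 221936.6 GB
= 221936.6 × 1,000,000,000 bytes = 221,936,600,000,000 bytes
1 TB = 1,000,000,000,000 bytes
221,936,600,000,000 / 1,000,000,000,000 = 221.937 TB

221.937 TB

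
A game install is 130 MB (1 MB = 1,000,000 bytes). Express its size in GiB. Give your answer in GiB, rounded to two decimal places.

130 MB × 1,000,000 bytes/MB = 130,000,000 bytes
1 GiB = 2^30 bytes = 1,073,741,824 bytes
130,000,000 / 1,073,741,824 = 0.12 GiB

0.12 GiB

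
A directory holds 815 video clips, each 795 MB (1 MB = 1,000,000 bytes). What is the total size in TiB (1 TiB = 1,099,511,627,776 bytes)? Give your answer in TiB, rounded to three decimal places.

0.589 TiB

Total = 815 × 795 MB = 647,925 MB
= 647,925 × 1,000,000 bytes = 647,925,000,000 bytes
1 TiB = 1,099,511,627,776 bytes
647,925,000,000 / 1,099,511,627,776 = 0.589 TiB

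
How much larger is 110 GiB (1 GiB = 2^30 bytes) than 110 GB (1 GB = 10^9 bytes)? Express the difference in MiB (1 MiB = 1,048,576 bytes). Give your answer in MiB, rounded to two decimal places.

110 GiB = 110 × 1,073,741,824 = 118,111,600,640 bytes
110 GB = 110 × 1,000,000,000 = 110,000,000,000 bytes
difference = 8,111,600,640 bytes
8,111,600,640 / 1,048,576 = 7,735.83 MiB

7,735.83 MiB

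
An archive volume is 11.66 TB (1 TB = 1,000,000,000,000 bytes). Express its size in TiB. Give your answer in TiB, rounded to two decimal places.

10.60 TiB

11.66 TB × 1,000,000,000,000 bytes/TB = 11,660,000,000,000 bytes
1 TiB = 2^40 bytes = 1,099,511,627,776 bytes
11,660,000,000,000 / 1,099,511,627,776 = 10.60 TiB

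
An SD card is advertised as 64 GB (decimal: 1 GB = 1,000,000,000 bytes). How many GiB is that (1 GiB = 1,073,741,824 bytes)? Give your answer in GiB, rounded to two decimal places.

64 GB × 1,000,000,000 bytes/GB = 64,000,000,000 bytes
1 GiB = 2^30 bytes = 1,073,741,824 bytes
64,000,000,000 / 1,073,741,824 = 59.60 GiB

59.60 GiB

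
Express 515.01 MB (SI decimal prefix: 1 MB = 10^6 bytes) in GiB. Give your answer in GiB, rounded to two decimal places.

0.48 GiB

515.01 MB × 1,000,000 bytes/MB = 515,010,000 bytes
1 GiB = 1,073,741,824 bytes
515,010,000 / 1,073,741,824 = 0.48 GiB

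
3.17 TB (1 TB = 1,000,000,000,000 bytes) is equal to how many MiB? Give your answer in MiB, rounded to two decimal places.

3.17 TB = 3.17 × 10^12 bytes = 3,170,000,000,000 bytes
1 MiB = 2^20 bytes = 1,048,576 bytes
3,170,000,000,000 / 1,048,576 = 3,023,147.58 MiB

3,023,147.58 MiB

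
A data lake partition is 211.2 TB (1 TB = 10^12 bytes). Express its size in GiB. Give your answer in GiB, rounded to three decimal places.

211.2 TB × 1,000,000,000,000 bytes/TB = 211,200,000,000,000 bytes
1 GiB = 2^30 bytes = 1,073,741,824 bytes
211,200,000,000,000 / 1,073,741,824 = 196,695.328 GiB

196,695.328 GiB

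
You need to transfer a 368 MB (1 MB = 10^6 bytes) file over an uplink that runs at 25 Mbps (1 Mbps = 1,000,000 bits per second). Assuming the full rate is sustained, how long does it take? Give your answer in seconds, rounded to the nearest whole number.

118 seconds

368 MB = 368,000,000 bytes = 2,944,000,000 bits
25 Mbps = 25,000,000 bits/s
time = 2,944,000,000 / 25,000,000 = 118 s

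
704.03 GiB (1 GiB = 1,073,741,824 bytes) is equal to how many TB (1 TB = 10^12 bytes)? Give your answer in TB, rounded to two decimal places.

0.76 TB

704.03 GiB = 704.03 × 2^30 bytes = 755,946,456,350.72 bytes
1 TB = 1,000,000,000,000 bytes
755,946,456,350.72 / 1,000,000,000,000 = 0.76 TB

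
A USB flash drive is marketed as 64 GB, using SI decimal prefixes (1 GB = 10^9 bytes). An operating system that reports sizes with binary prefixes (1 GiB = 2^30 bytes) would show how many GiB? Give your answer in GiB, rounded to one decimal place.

64 GB = 64 × 10^9 bytes = 64,000,000,000 bytes
1 GiB = 2^30 bytes = 1,073,741,824 bytes
64,000,000,000 / 1,073,741,824 = 59.6 GiB

59.6 GiB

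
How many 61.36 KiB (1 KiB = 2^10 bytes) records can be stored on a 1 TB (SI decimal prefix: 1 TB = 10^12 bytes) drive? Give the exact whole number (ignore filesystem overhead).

15,915,294

Capacity: 1 TB = 1,000,000,000,000 bytes
Per item: 61.36 KiB = 62,832.64 bytes
⌊1,000,000,000,000 / 62,832.64⌋ = 15,915,294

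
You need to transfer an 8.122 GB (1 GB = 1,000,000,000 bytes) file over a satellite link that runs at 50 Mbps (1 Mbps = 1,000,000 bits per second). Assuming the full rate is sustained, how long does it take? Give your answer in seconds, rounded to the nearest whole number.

1,300 seconds

8.122 GB = 8,122,000,000 bytes = 64,976,000,000 bits
50 Mbps = 50,000,000 bits/s
time = 64,976,000,000 / 50,000,000 = 1,300 s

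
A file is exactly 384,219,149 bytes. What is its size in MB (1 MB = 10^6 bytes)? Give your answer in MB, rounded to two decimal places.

384,219,149 bytes given.
1 MB = 10^6 bytes = 1,000,000 bytes
384,219,149 / 1,000,000 = 384.22 MB

384.22 MB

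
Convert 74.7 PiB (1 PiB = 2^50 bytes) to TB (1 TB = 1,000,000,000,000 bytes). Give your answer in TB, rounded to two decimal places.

84,104.72 TB

74.7 PiB = 74.7 × 2^50 bytes = 84,104,723,041,144,012.8 bytes
1 TB = 10^12 bytes = 1,000,000,000,000 bytes
84,104,723,041,144,012.8 / 1,000,000,000,000 = 84,104.72 TB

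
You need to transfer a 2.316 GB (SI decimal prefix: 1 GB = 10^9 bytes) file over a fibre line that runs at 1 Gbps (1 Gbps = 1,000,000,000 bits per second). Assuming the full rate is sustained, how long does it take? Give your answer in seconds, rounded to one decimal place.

2.316 GB = 2,316,000,000 bytes = 18,528,000,000 bits
1 Gbps = 1,000,000,000 bits/s
time = 18,528,000,000 / 1,000,000,000 = 18.5 s

18.5 seconds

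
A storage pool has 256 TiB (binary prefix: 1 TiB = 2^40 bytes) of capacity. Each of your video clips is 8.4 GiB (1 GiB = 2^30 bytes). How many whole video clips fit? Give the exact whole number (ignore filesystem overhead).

Capacity: 256 TiB = 281,474,976,710,656 bytes
Per item: 8.4 GiB = 9,019,431,321.6 bytes
⌊281,474,976,710,656 / 9,019,431,321.6⌋ = 31,207

31,207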